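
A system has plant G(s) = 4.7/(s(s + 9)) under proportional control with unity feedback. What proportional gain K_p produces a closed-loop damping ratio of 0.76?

Closed-loop characteristic equation: s² + 9s + K_p·4.7 = 0.
So ω_n = √(4.7K_p) and 2ζω_n = 9, giving ζ = 9/(2√(4.7K_p)).
Setting ζ = 0.76: √(4.7K_p) = 9/(2·0.76) = 5.921, so K_p = 35.06/4.7 = 7.46.

K_p = 7.46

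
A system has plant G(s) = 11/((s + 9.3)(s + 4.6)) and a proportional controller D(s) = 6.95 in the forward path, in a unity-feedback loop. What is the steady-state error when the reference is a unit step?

The loop is type 0. Static position error constant K_pos = D(0)·G(0) = 6.95·0.2571 = 1.787.
Steady-state error to a unit step: e_ss = 1/(1+K_pos) = 1/2.787 = 0.359.

0.359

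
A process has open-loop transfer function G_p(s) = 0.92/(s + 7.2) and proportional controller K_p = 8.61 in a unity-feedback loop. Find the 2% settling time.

Closed-loop transfer function: T(s) = K_p·G_p(s)/(1 + K_p·G_p(s)) = 7.921/(s + 7.2 + 7.921) = 7.921/(s + 15.12).
Time constant τ = 1/15.12 = 0.06613 s, so the 2% settling time is about 4τ = 0.265 s.

T_s ≈ 0.265 s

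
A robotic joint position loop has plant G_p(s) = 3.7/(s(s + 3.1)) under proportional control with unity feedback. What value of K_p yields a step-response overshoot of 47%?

K_p = 11.9

From %OS = 100·exp(−πζ/√(1−ζ²)) = 47%, ζ = −ln(0.47)/√(π²+ln²(0.47)) = 0.2337.
Characteristic equation s² + 3.1s + 3.7K_p = 0 gives ζ = 3.1/(2√(3.7K_p)).
Setting ζ = 0.2337: √(3.7K_p) = 3.1/(2·0.2337) = 6.633, so K_p = 44/3.7 = 11.9.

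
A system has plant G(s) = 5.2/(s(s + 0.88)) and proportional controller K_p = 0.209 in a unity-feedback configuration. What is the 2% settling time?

The closed-loop denominator s² + 0.88s + 1.087 gives ω_n = √1.087 = 1.042 and ζ = 0.88/(2ω_n) = 0.4221.
2% settling time T_s ≈ 4/(ζω_n) = 4/0.44 = 9.09 s.

T_s ≈ 9.09 s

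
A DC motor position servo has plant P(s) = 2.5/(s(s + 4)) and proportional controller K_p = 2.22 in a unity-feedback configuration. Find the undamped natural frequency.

ω_n = 2.36 rad/s

With unity feedback the closed-loop characteristic equation is s² + 4s + 2.22·2.5 = s² + 4s + 5.55 = 0.
Matching s² + 2ζω_n s + ω_n²: ω_n = √5.55 = 2.356 rad/s and 2ζω_n = 4, so ζ = 4/(2·2.356) = 0.849.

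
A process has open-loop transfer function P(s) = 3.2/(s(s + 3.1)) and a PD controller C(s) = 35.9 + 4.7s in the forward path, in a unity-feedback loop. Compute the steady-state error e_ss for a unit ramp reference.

0.027

The loop has one pole at the origin (type 1). Velocity error constant K_v = lim_{s→0} s·C(s)P(s) = 35.9·3.2/3.1 = 37.06.
Steady-state error to a unit ramp: e_ss = 1/K_v = 0.027.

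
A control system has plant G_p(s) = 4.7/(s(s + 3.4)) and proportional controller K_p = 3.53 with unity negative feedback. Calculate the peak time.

Closed-loop characteristic equation: s² + 3.4s + 16.59 = 0, so ω_n = 4.073 rad/s and ζ = 3.4/(2·4.073) = 0.4174.
Damped frequency ω_d = ω_n√(1−ζ²) = 3.701 rad/s, so peak time T_p = π/ω_d = 0.849 s.

T_p = 0.849 s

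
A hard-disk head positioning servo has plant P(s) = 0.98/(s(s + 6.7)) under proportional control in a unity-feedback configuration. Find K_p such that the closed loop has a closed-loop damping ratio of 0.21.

K_p = 260

Closed-loop characteristic equation: s² + 6.7s + K_p·0.98 = 0.
So ω_n = √(0.98K_p) and 2ζω_n = 6.7, giving ζ = 6.7/(2√(0.98K_p)).
Setting ζ = 0.21: √(0.98K_p) = 6.7/(2·0.21) = 15.95, so K_p = 254.5/0.98 = 260.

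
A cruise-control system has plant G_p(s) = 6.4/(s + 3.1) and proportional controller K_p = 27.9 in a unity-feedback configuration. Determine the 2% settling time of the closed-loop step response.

Closed-loop transfer function: T(s) = K_p·G_p(s)/(1 + K_p·G_p(s)) = 178.6/(s + 3.1 + 178.6) = 178.6/(s + 181.7).
Time constant τ = 1/181.7 = 0.005505 s, so the 2% settling time is about 4τ = 0.022 s.

T_s ≈ 0.022 s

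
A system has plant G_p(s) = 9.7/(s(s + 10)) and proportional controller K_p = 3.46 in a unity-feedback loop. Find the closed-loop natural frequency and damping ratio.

The closed-loop denominator is s(s+10) + 3.46·9.7 = s² + 10s + 33.56.
Matching s² + 2ζω_n s + ω_n²: ω_n = √33.56 = 5.793 rad/s and 2ζω_n = 10, so ζ = 10/(2·5.793) = 0.863.

ω_n = 5.79 rad/s, ζ = 0.863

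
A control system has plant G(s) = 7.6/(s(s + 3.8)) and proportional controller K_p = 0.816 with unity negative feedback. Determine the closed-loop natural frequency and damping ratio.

ω_n = 2.49 rad/s, ζ = 0.763

The closed-loop denominator is s(s+3.8) + 0.816·7.6 = s² + 3.8s + 6.202.
Matching s² + 2ζω_n s + ω_n²: ω_n = √6.202 = 2.49 rad/s and 2ζω_n = 3.8, so ζ = 3.8/(2·2.49) = 0.763.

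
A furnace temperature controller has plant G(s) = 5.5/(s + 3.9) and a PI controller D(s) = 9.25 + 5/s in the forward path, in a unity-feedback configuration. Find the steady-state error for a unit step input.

The open loop D(s)G(s) has a pole at the origin (type 1), so the static position error constant is infinite and e_ss = 1/(1+∞) = 0.

0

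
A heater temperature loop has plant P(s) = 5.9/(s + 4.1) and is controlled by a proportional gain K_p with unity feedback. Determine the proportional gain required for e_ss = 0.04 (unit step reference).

K_p = 16.7

The loop is type 0, so e_ss(step) = 1/(1 + K_pos) with K_pos = K_p·P(0).
P(0) = 1.439. Require 1/(1 + K_p·1.439) = 0.04, so 1 + 1.439·K_p = 25.
K_p = (25 − 1)/1.439 = 16.7.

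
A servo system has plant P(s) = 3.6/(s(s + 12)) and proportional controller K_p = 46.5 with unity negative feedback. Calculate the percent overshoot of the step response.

From 1 + K_pP(s) = 0: s² + 12s + 167.4 = 0 ⇒ ω_n = 12.94, ζ = 0.4637.
%OS = 100·exp(−πζ/√(1−ζ²)) = 100·exp(−π·0.4637/√0.7849) = 19.3%.

19.3%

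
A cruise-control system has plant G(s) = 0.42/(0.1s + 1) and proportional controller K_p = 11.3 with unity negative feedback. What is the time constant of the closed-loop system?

τ = 0.0174 s

Closed loop: T(s) = K_p·G/(1+K_p·G) = 4.746/(0.1s + 1 + 4.746), with pole at s = −(1 + 4.746)/0.1 = −57.46.
Closed-loop time constant τ = 1/57.46 = 0.0174 s.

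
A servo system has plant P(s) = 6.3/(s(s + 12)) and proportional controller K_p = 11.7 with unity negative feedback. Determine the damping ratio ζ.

1 + K_p·P(s) = 0 gives s² + 12s + 73.71 = 0.
So ω_n² = 73.71 ⇒ ω_n = 8.585 rad/s, and ζ = 12/(2ω_n) = 0.699.

ζ = 0.699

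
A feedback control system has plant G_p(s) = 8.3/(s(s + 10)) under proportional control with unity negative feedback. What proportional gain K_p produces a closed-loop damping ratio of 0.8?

K_p = 4.71

Closed-loop characteristic equation: s² + 10s + K_p·8.3 = 0.
So ω_n = √(8.3K_p) and 2ζω_n = 10, giving ζ = 10/(2√(8.3K_p)).
Setting ζ = 0.8: √(8.3K_p) = 10/(2·0.8) = 6.25, so K_p = 39.06/8.3 = 4.71.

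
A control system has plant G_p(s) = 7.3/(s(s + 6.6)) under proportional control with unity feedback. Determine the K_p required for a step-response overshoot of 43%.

K_p = 22.2

From %OS = 100·exp(−πζ/√(1−ζ²)) = 43%, ζ = −ln(0.43)/√(π²+ln²(0.43)) = 0.2594.
Characteristic equation s² + 6.6s + 7.3K_p = 0 gives ζ = 6.6/(2√(7.3K_p)).
Setting ζ = 0.2594: √(7.3K_p) = 6.6/(2·0.2594) = 12.72, so K_p = 161.8/7.3 = 22.2.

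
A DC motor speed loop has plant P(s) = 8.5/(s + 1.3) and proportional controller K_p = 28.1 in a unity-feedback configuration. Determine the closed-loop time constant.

τ = 0.00416 s

Closed-loop transfer function: T(s) = K_p·P(s)/(1 + K_p·P(s)) = 238.9/(s + 1.3 + 238.9) = 238.9/(s + 240.2).
Time constant τ = 1/240.2 = 0.00416 s.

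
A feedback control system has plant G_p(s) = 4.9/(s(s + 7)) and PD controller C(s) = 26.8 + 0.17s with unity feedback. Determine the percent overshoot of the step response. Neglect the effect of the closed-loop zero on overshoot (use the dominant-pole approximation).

Forward path: (26.8 + 0.17s)·4.9/(s(s+7)). The closed-loop characteristic equation is s² + (7 + 4.9·0.17)s + 4.9·26.8 = 0.
That is s² + 7.833s + 131.3 = 0, so ω_n = 11.46 rad/s and ζ = 7.833/(2·11.46) = 0.3418.
%OS = 100·exp(−πζ/√(1−ζ²)) = 31.9%.

31.9%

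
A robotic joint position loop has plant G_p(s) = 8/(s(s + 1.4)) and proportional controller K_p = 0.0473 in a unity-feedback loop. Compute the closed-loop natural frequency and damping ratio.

ω_n = 0.615 rad/s, ζ = 1.14

The closed-loop denominator is s(s+1.4) + 0.0473·8 = s² + 1.4s + 0.3784.
So ω_n² = 0.3784 ⇒ ω_n = 0.6151 rad/s, and ζ = 1.4/(2ω_n) = 1.14.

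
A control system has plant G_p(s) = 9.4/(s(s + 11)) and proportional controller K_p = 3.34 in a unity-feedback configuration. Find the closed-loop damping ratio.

1 + K_p·G_p(s) = 0 gives s² + 11s + 31.4 = 0.
Matching s² + 2ζω_n s + ω_n²: ω_n = √31.4 = 5.603 rad/s and 2ζω_n = 11, so ζ = 11/(2·5.603) = 0.982.

ζ = 0.982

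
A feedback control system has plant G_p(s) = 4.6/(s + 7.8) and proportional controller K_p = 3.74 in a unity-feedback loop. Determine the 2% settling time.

T_s ≈ 0.16 s

Closed-loop transfer function: T(s) = K_p·G_p(s)/(1 + K_p·G_p(s)) = 17.2/(s + 7.8 + 17.2) = 17.2/(s + 25).
Time constant τ = 1/25 = 0.03999 s, so the 2% settling time is about 4τ = 0.16 s.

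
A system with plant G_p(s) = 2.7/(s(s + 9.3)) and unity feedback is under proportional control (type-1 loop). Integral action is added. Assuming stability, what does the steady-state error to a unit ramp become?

0

The integrator raises the loop to type 2, so K_v → ∞ and e_ss to a ramp is zero.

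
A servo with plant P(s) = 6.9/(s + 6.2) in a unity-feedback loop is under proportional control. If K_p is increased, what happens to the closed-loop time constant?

decrease

The closed-loop bandwidth 6.2+K_p·6.9 grows with K_p, so τ shrinks.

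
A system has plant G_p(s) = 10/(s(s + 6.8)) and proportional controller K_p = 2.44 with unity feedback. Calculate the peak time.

The closed-loop denominator s² + 6.8s + 24.4 gives ω_n = √24.4 = 4.94 and ζ = 6.8/(2ω_n) = 0.6883.
Damped frequency ω_d = ω_n√(1−ζ²) = 3.583 rad/s, so peak time T_p = π/ω_d = 0.877 s.

T_p = 0.877 s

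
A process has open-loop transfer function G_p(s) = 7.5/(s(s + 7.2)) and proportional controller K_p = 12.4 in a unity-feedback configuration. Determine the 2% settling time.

Closed-loop characteristic equation: s² + 7.2s + 93 = 0, so ω_n = 9.644 rad/s and ζ = 7.2/(2·9.644) = 0.3733.
2% settling time T_s ≈ 4/(ζω_n) = 4/3.6 = 1.11 s.

T_s ≈ 1.11 s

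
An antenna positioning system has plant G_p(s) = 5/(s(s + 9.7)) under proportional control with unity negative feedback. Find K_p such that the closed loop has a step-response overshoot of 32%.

From %OS = 100·exp(−πζ/√(1−ζ²)) = 32%, ζ = −ln(0.32)/√(π²+ln²(0.32)) = 0.341.
Characteristic equation s² + 9.7s + 5K_p = 0 gives ζ = 9.7/(2√(5K_p)).
Setting ζ = 0.341: √(5K_p) = 9.7/(2·0.341) = 14.22, so K_p = 202.3/5 = 40.5.

K_p = 40.5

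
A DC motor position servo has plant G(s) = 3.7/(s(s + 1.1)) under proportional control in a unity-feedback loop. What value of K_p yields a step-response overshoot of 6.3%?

K_p = 0.187

From %OS = 100·exp(−πζ/√(1−ζ²)) = 6.3%, ζ = −ln(0.063)/√(π²+ln²(0.063)) = 0.6606.
Characteristic equation s² + 1.1s + 3.7K_p = 0 gives ζ = 1.1/(2√(3.7K_p)).
Setting ζ = 0.6606: √(3.7K_p) = 1.1/(2·0.6606) = 0.8325, so K_p = 0.6931/3.7 = 0.187.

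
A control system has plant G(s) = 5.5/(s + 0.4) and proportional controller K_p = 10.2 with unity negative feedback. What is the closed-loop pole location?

s = -56.5

Closed-loop transfer function: T(s) = K_p·G(s)/(1 + K_p·G(s)) = 56.1/(s + 0.4 + 56.1) = 56.1/(s + 56.5).
The closed-loop pole is at s = −56.5.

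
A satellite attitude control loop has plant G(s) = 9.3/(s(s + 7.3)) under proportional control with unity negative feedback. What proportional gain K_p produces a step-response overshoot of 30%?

From %OS = 100·exp(−πζ/√(1−ζ²)) = 30%, ζ = −ln(0.3)/√(π²+ln²(0.3)) = 0.3579.
Characteristic equation s² + 7.3s + 9.3K_p = 0 gives ζ = 7.3/(2√(9.3K_p)).
Setting ζ = 0.3579: √(9.3K_p) = 7.3/(2·0.3579) = 10.2, so K_p = 104/9.3 = 11.2.

K_p = 11.2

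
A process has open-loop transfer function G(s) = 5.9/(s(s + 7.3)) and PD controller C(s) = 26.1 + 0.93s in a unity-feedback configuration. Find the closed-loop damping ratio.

Forward path: (26.1 + 0.93s)·5.9/(s(s+7.3)). The closed-loop characteristic equation is s² + (7.3 + 5.9·0.93)s + 5.9·26.1 = 0.
That is s² + 12.79s + 154 = 0, so ω_n = 12.41 rad/s and ζ = 12.79/(2·12.41) = 0.5152.

ζ = 0.515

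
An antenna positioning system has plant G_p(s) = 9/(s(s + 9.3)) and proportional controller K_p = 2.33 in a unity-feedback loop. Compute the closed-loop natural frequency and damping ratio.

The closed-loop denominator is s(s+9.3) + 2.33·9 = s² + 9.3s + 20.97.
So ω_n² = 20.97 ⇒ ω_n = 4.579 rad/s, and ζ = 9.3/(2ω_n) = 1.02.

ω_n = 4.58 rad/s, ζ = 1.02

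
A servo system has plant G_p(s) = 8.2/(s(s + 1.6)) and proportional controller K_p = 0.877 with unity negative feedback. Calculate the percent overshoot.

Closed-loop characteristic equation: s² + 1.6s + 7.191 = 0, so ω_n = 2.682 rad/s and ζ = 1.6/(2·2.682) = 0.2983.
%OS = 100·exp(−πζ/√(1−ζ²)) = 100·exp(−π·0.2983/√0.911) = 37.5%.

37.5%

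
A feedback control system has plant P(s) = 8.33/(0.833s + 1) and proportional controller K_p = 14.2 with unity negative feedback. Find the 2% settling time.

Closed loop: T(s) = K_p·P/(1+K_p·P) = 118.3/(0.833s + 1 + 118.3), with pole at s = −(1 + 118.3)/0.833 = −143.2.
τ = 1/143.2 = 0.006983 s, so 2% settling time ≈ 4τ = 0.0279 s.

T_s ≈ 0.0279 s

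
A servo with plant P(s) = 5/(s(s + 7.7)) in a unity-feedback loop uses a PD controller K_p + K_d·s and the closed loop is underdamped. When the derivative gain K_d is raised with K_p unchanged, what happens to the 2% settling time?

decrease

Characteristic equation s² + (7.7 + 5K_d)s + 5K_p = 0: raising K_d increases ζω_n = (7.7+5K_d)/2 while the loop stays underdamped, so T_s ≈ 4/(ζω_n) decreases.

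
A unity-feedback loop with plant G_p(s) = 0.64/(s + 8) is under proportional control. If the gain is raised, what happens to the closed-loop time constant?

decrease

The closed-loop bandwidth 8+K_p·0.64 grows with K_p, so τ shrinks.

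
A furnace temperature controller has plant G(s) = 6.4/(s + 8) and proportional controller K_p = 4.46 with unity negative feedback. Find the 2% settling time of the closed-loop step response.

T_s ≈ 0.109 s

Closed-loop transfer function: T(s) = K_p·G(s)/(1 + K_p·G(s)) = 28.54/(s + 8 + 28.54) = 28.54/(s + 36.54).
Time constant τ = 1/36.54 = 0.02736 s, so the 2% settling time is about 4τ = 0.109 s.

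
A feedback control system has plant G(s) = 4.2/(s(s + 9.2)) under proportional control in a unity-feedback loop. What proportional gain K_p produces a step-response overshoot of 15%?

From %OS = 100·exp(−πζ/√(1−ζ²)) = 15%, ζ = −ln(0.15)/√(π²+ln²(0.15)) = 0.5169.
Characteristic equation s² + 9.2s + 4.2K_p = 0 gives ζ = 9.2/(2√(4.2K_p)).
Setting ζ = 0.5169: √(4.2K_p) = 9.2/(2·0.5169) = 8.899, so K_p = 79.19/4.2 = 18.9.

K_p = 18.9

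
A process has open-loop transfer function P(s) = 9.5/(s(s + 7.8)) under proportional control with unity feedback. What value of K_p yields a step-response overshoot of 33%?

From %OS = 100·exp(−πζ/√(1−ζ²)) = 33%, ζ = −ln(0.33)/√(π²+ln²(0.33)) = 0.3328.
Characteristic equation s² + 7.8s + 9.5K_p = 0 gives ζ = 7.8/(2√(9.5K_p)).
Setting ζ = 0.3328: √(9.5K_p) = 7.8/(2·0.3328) = 11.72, so K_p = 137.3/9.5 = 14.5.

K_p = 14.5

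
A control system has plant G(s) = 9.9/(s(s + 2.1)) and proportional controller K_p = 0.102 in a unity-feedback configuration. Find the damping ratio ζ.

ζ = 1.04

The closed-loop denominator is s(s+2.1) + 0.102·9.9 = s² + 2.1s + 1.01.
So ω_n² = 1.01 ⇒ ω_n = 1.005 rad/s, and ζ = 2.1/(2ω_n) = 1.04.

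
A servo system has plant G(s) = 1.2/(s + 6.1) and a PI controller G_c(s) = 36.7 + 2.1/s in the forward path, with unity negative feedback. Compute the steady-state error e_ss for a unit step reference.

The open loop G_c(s)G(s) has a pole at the origin (type 1), so the static position error constant is infinite and e_ss = 1/(1+∞) = 0.

0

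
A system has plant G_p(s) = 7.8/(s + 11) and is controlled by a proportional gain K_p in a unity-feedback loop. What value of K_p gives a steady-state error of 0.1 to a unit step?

For a type-0 loop with proportional control, e_ss = 1/(1 + K_p·G_p(0)).
G_p(0) = 0.7091. Require 1/(1 + K_p·0.7091) = 0.1, so 1 + 0.7091·K_p = 10.
K_p = (10 − 1)/0.7091 = 12.7.

K_p = 12.7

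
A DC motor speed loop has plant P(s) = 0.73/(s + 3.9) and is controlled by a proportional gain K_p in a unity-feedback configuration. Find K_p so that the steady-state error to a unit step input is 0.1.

For a type-0 loop with proportional control, e_ss = 1/(1 + K_p·P(0)).
P(0) = 0.1872. Require 1/(1 + K_p·0.1872) = 0.1, so 1 + 0.1872·K_p = 10.
K_p = (10 − 1)/0.1872 = 48.1.

K_p = 48.1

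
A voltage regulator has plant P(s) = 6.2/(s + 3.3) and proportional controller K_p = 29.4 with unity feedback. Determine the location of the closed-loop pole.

s = -185.6

Closed-loop transfer function: T(s) = K_p·P(s)/(1 + K_p·P(s)) = 182.3/(s + 3.3 + 182.3) = 182.3/(s + 185.6).
The closed-loop pole is at s = −185.6.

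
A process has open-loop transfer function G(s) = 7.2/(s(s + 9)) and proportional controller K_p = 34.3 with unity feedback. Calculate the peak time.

From 1 + K_pG(s) = 0: s² + 9s + 247 = 0 ⇒ ω_n = 15.71, ζ = 0.2864.
Damped frequency ω_d = ω_n√(1−ζ²) = 15.06 rad/s, so peak time T_p = π/ω_d = 0.209 s.

T_p = 0.209 s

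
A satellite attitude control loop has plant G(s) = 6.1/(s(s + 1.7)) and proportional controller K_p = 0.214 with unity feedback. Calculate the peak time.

The closed-loop denominator s² + 1.7s + 1.305 gives ω_n = √1.305 = 1.143 and ζ = 1.7/(2ω_n) = 0.744.
Damped frequency ω_d = ω_n√(1−ζ²) = 0.7635 rad/s, so peak time T_p = π/ω_d = 4.11 s.

T_p = 4.11 s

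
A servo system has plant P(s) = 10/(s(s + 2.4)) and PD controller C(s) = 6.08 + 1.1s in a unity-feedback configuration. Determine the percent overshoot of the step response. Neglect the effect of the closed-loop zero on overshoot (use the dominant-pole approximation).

0.511%

Forward path: (6.08 + 1.1s)·10/(s(s+2.4)). The closed-loop characteristic equation is s² + (2.4 + 10·1.1)s + 10·6.08 = 0.
That is s² + 13.4s + 60.8 = 0, so ω_n = 7.797 rad/s and ζ = 13.4/(2·7.797) = 0.8593.
%OS = 100·exp(−πζ/√(1−ζ²)) = 0.511%.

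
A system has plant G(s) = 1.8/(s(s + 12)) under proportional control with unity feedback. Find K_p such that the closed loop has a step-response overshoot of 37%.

From %OS = 100·exp(−πζ/√(1−ζ²)) = 37%, ζ = −ln(0.37)/√(π²+ln²(0.37)) = 0.3017.
Characteristic equation s² + 12s + 1.8K_p = 0 gives ζ = 12/(2√(1.8K_p)).
Setting ζ = 0.3017: √(1.8K_p) = 12/(2·0.3017) = 19.89, so K_p = 395.4/1.8 = 220.

K_p = 220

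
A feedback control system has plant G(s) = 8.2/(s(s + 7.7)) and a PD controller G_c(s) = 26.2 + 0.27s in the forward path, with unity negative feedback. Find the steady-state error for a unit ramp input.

0.0358

The loop has one pole at the origin (type 1). Velocity error constant K_v = lim_{s→0} s·G_c(s)G(s) = 26.2·8.2/7.7 = 27.9.
Steady-state error to a unit ramp: e_ss = 1/K_v = 0.0358.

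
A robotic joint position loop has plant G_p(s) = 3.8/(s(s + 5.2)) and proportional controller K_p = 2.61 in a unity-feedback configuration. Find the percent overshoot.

1.01%

Closed-loop characteristic equation: s² + 5.2s + 9.918 = 0, so ω_n = 3.149 rad/s and ζ = 5.2/(2·3.149) = 0.8256.
%OS = 100·exp(−πζ/√(1−ζ²)) = 100·exp(−π·0.8256/√0.3184) = 1.01%.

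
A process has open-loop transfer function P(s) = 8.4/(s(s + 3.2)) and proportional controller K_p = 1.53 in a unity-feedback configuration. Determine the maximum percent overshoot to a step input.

From 1 + K_pP(s) = 0: s² + 3.2s + 12.85 = 0 ⇒ ω_n = 3.585, ζ = 0.4463.
%OS = 100·exp(−πζ/√(1−ζ²)) = 100·exp(−π·0.4463/√0.8008) = 20.9%.

20.9%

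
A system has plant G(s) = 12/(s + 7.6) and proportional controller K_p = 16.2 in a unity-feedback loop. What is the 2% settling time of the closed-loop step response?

Closed-loop transfer function: T(s) = K_p·G(s)/(1 + K_p·G(s)) = 194.4/(s + 7.6 + 194.4) = 194.4/(s + 202).
Time constant τ = 1/202 = 0.00495 s, so the 2% settling time is about 4τ = 0.0198 s.

T_s ≈ 0.0198 s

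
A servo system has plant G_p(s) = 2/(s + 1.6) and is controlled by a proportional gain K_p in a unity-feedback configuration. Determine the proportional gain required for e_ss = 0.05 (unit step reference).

K_p = 15.2

For a type-0 loop with proportional control, e_ss = 1/(1 + K_p·G_p(0)).
G_p(0) = 1.25. Require 1/(1 + K_p·1.25) = 0.05, so 1 + 1.25·K_p = 20.
K_p = (20 − 1)/1.25 = 15.2.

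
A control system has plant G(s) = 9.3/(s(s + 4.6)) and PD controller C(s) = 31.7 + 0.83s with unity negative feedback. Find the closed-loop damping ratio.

ζ = 0.359

Forward path: (31.7 + 0.83s)·9.3/(s(s+4.6)). The closed-loop characteristic equation is s² + (4.6 + 9.3·0.83)s + 9.3·31.7 = 0.
That is s² + 12.32s + 294.8 = 0, so ω_n = 17.17 rad/s and ζ = 12.32/(2·17.17) = 0.3587.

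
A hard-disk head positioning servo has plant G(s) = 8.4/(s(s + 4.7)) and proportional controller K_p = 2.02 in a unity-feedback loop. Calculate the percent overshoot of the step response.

From 1 + K_pG(s) = 0: s² + 4.7s + 16.97 = 0 ⇒ ω_n = 4.119, ζ = 0.5705.
%OS = 100·exp(−πζ/√(1−ζ²)) = 100·exp(−π·0.5705/√0.6745) = 11.3%.

11.3%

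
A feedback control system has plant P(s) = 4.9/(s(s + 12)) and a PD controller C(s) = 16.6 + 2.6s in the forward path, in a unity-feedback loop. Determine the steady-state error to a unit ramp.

The loop has one pole at the origin (type 1). Velocity error constant K_v = lim_{s→0} s·C(s)P(s) = 16.6·4.9/12 = 6.778.
Steady-state error to a unit ramp: e_ss = 1/K_v = 0.148.

0.148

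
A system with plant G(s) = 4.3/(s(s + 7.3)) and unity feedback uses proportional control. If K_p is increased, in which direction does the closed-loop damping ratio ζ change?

ζ = 7.3/(2√(4.3K_p)); increasing K_p raises the denominator, so ζ falls.

decrease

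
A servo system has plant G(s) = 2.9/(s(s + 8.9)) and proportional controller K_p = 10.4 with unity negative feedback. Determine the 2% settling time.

The closed-loop denominator s² + 8.9s + 30.16 gives ω_n = √30.16 = 5.492 and ζ = 8.9/(2ω_n) = 0.8103.
2% settling time T_s ≈ 4/(ζω_n) = 4/4.45 = 0.899 s.

T_s ≈ 0.899 s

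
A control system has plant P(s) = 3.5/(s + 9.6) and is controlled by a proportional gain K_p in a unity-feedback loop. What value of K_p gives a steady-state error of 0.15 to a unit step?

K_p = 15.5

The loop is type 0, so e_ss(step) = 1/(1 + K_pos) with K_pos = K_p·P(0).
P(0) = 0.3646. Require 1/(1 + K_p·0.3646) = 0.15, so 1 + 0.3646·K_p = 6.667.
K_p = (6.667 − 1)/0.3646 = 15.5.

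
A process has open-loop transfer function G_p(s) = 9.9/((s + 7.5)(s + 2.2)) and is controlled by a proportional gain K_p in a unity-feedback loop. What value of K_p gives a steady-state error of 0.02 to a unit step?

For a type-0 loop with proportional control, e_ss = 1/(1 + K_p·G_p(0)).
G_p(0) = 0.6. Require 1/(1 + K_p·0.6) = 0.02, so 1 + 0.6·K_p = 50.
K_p = (50 − 1)/0.6 = 81.7.

K_p = 81.7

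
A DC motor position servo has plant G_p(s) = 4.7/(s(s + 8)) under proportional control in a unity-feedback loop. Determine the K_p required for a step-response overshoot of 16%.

K_p = 13.4

From %OS = 100·exp(−πζ/√(1−ζ²)) = 16%, ζ = −ln(0.16)/√(π²+ln²(0.16)) = 0.5039.
Characteristic equation s² + 8s + 4.7K_p = 0 gives ζ = 8/(2√(4.7K_p)).
Setting ζ = 0.5039: √(4.7K_p) = 8/(2·0.5039) = 7.939, so K_p = 63.02/4.7 = 13.4.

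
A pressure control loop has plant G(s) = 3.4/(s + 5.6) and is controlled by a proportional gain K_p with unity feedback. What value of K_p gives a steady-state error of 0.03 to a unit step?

K_p = 53.3

For a type-0 loop with proportional control, e_ss = 1/(1 + K_p·G(0)).
G(0) = 0.6071. Require 1/(1 + K_p·0.6071) = 0.03, so 1 + 0.6071·K_p = 33.33.
K_p = (33.33 − 1)/0.6071 = 53.3.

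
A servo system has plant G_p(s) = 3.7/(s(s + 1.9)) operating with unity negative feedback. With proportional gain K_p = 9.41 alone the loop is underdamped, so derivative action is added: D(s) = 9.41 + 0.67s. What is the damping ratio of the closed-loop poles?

ζ = 0.371

Forward path: (9.41 + 0.67s)·3.7/(s(s+1.9)). The closed-loop characteristic equation is s² + (1.9 + 3.7·0.67)s + 3.7·9.41 = 0.
That is s² + 4.379s + 34.82 = 0, so ω_n = 5.901 rad/s and ζ = 4.379/(2·5.901) = 0.3711.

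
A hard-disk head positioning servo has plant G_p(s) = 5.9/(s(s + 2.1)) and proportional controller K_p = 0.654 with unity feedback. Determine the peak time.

The closed-loop denominator s² + 2.1s + 3.859 gives ω_n = √3.859 = 1.964 and ζ = 2.1/(2ω_n) = 0.5345.
Damped frequency ω_d = ω_n√(1−ζ²) = 1.66 rad/s, so peak time T_p = π/ω_d = 1.89 s.

T_p = 1.89 s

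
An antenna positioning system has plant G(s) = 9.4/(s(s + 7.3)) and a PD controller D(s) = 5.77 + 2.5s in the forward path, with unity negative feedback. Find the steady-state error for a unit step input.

The open loop D(s)G(s) has a pole at the origin (type 1), so the static position error constant is infinite and e_ss = 1/(1+∞) = 0.

0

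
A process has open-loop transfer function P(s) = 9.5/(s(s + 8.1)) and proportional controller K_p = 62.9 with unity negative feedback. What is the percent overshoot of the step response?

59%

The closed-loop denominator s² + 8.1s + 597.5 gives ω_n = √597.5 = 24.44 and ζ = 8.1/(2ω_n) = 0.1657.
%OS = 100·exp(−πζ/√(1−ζ²)) = 100·exp(−π·0.1657/√0.9726) = 59%.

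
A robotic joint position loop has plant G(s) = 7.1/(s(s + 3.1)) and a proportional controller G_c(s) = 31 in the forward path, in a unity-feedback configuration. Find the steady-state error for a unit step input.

The open loop G_c(s)G(s) has a pole at the origin (type 1), so the static position error constant is infinite and e_ss = 1/(1+∞) = 0.

0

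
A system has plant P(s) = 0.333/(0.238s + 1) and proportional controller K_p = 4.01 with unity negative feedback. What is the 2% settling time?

T_s ≈ 0.408 s

Closed loop: T(s) = K_p·P/(1+K_p·P) = 1.335/(0.238s + 1 + 1.335), with pole at s = −(1 + 1.335)/0.238 = −9.812.
τ = 1/9.812 = 0.1019 s, so 2% settling time ≈ 4τ = 0.408 s.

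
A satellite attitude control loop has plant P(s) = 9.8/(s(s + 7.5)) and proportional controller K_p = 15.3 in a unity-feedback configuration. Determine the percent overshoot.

The closed-loop denominator s² + 7.5s + 149.9 gives ω_n = √149.9 = 12.24 and ζ = 7.5/(2ω_n) = 0.3062.
%OS = 100·exp(−πζ/√(1−ζ²)) = 100·exp(−π·0.3062/√0.9062) = 36.4%.

36.4%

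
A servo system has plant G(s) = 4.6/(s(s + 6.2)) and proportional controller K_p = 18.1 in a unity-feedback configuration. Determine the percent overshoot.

From 1 + K_pG(s) = 0: s² + 6.2s + 83.26 = 0 ⇒ ω_n = 9.125, ζ = 0.3397.
%OS = 100·exp(−πζ/√(1−ζ²)) = 100·exp(−π·0.3397/√0.8846) = 32.1%.

32.1%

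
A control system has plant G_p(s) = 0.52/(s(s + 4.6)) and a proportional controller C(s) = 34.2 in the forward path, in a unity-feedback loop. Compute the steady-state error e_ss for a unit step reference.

0

The open loop C(s)G_p(s) has a pole at the origin (type 1), so the static position error constant is infinite and e_ss = 1/(1+∞) = 0.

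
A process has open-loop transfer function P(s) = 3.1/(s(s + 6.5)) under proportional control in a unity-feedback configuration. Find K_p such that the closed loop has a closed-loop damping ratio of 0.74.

Closed-loop characteristic equation: s² + 6.5s + K_p·3.1 = 0.
So ω_n = √(3.1K_p) and 2ζω_n = 6.5, giving ζ = 6.5/(2√(3.1K_p)).
Setting ζ = 0.74: √(3.1K_p) = 6.5/(2·0.74) = 4.392, so K_p = 19.29/3.1 = 6.22.

K_p = 6.22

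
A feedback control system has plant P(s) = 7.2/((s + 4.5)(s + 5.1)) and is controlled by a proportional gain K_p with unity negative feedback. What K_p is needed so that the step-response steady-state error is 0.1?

For a type-0 loop with proportional control, e_ss = 1/(1 + K_p·P(0)).
P(0) = 0.3137. Require 1/(1 + K_p·0.3137) = 0.1, so 1 + 0.3137·K_p = 10.
K_p = (10 − 1)/0.3137 = 28.7.

K_p = 28.7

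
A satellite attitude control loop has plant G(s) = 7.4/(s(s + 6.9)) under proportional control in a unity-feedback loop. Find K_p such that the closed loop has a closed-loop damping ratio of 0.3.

K_p = 17.9

Closed-loop characteristic equation: s² + 6.9s + K_p·7.4 = 0.
So ω_n = √(7.4K_p) and 2ζω_n = 6.9, giving ζ = 6.9/(2√(7.4K_p)).
Setting ζ = 0.3: √(7.4K_p) = 6.9/(2·0.3) = 11.5, so K_p = 132.3/7.4 = 17.9.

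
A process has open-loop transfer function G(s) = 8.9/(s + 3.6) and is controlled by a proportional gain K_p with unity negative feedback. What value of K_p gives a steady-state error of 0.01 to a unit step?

K_p = 40

The loop is type 0, so e_ss(step) = 1/(1 + K_pos) with K_pos = K_p·G(0).
G(0) = 2.472. Require 1/(1 + K_p·2.472) = 0.01, so 1 + 2.472·K_p = 100.
K_p = (100 − 1)/2.472 = 40.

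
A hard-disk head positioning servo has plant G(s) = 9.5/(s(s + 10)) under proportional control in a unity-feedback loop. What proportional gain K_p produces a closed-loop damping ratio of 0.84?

K_p = 3.73

Closed-loop characteristic equation: s² + 10s + K_p·9.5 = 0.
So ω_n = √(9.5K_p) and 2ζω_n = 10, giving ζ = 10/(2√(9.5K_p)).
Setting ζ = 0.84: √(9.5K_p) = 10/(2·0.84) = 5.952, so K_p = 35.43/9.5 = 3.73.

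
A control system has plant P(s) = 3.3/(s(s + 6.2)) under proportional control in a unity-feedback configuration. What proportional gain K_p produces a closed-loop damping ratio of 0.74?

Closed-loop characteristic equation: s² + 6.2s + K_p·3.3 = 0.
So ω_n = √(3.3K_p) and 2ζω_n = 6.2, giving ζ = 6.2/(2√(3.3K_p)).
Setting ζ = 0.74: √(3.3K_p) = 6.2/(2·0.74) = 4.189, so K_p = 17.55/3.3 = 5.32.

K_p = 5.32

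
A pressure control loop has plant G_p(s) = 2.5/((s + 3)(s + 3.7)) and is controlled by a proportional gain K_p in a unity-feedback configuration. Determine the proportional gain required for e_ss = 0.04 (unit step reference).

K_p = 107

The loop is type 0, so e_ss(step) = 1/(1 + K_pos) with K_pos = K_p·G_p(0).
G_p(0) = 0.2252. Require 1/(1 + K_p·0.2252) = 0.04, so 1 + 0.2252·K_p = 25.
K_p = (25 − 1)/0.2252 = 107.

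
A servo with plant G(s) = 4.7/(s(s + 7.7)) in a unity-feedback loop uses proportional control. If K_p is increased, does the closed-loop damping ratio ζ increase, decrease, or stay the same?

ζ = 7.7/(2√(4.7K_p)); increasing K_p raises the denominator, so ζ falls.

decrease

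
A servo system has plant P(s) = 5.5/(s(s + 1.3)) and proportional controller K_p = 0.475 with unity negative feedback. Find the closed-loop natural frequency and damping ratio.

The closed-loop denominator is s(s+1.3) + 0.475·5.5 = s² + 1.3s + 2.612.
Matching s² + 2ζω_n s + ω_n²: ω_n = √2.612 = 1.616 rad/s and 2ζω_n = 1.3, so ζ = 1.3/(2·1.616) = 0.402.

ω_n = 1.62 rad/s, ζ = 0.402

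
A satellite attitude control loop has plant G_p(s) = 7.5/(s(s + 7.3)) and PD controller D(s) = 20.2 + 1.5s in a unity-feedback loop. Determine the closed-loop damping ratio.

ζ = 0.754

Forward path: (20.2 + 1.5s)·7.5/(s(s+7.3)). The closed-loop characteristic equation is s² + (7.3 + 7.5·1.5)s + 7.5·20.2 = 0.
That is s² + 18.55s + 151.5 = 0, so ω_n = 12.31 rad/s and ζ = 18.55/(2·12.31) = 0.7535.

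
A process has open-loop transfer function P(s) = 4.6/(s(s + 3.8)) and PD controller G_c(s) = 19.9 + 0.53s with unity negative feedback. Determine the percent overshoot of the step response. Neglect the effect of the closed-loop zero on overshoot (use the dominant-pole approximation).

33.8%

Forward path: (19.9 + 0.53s)·4.6/(s(s+3.8)). The closed-loop characteristic equation is s² + (3.8 + 4.6·0.53)s + 4.6·19.9 = 0.
That is s² + 6.238s + 91.54 = 0, so ω_n = 9.568 rad/s and ζ = 6.238/(2·9.568) = 0.326.
%OS = 100·exp(−πζ/√(1−ζ²)) = 33.8%.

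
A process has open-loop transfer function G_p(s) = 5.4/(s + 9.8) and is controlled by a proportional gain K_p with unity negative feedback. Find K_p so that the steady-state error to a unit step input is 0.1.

Steady-state error for a unit step on this type-0 loop is 1/(1 + K_p·G_p(0)).
G_p(0) = 0.551. Require 1/(1 + K_p·0.551) = 0.1, so 1 + 0.551·K_p = 10.
K_p = (10 − 1)/0.551 = 16.3.

K_p = 16.3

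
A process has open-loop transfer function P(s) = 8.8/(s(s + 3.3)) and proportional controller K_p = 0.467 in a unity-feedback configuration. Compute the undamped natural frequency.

ω_n = 2.03 rad/s

1 + K_p·P(s) = 0 gives s² + 3.3s + 4.11 = 0.
Matching s² + 2ζω_n s + ω_n²: ω_n = √4.11 = 2.027 rad/s and 2ζω_n = 3.3, so ζ = 3.3/(2·2.027) = 0.814.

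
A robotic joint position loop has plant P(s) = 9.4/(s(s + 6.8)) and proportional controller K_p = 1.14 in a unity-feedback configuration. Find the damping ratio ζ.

1 + K_p·P(s) = 0 gives s² + 6.8s + 10.72 = 0.
So ω_n² = 10.72 ⇒ ω_n = 3.274 rad/s, and ζ = 6.8/(2ω_n) = 1.04.

ζ = 1.04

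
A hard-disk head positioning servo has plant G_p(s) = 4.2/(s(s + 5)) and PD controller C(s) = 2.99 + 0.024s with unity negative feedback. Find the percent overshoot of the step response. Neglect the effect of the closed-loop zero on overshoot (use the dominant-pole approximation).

3.85%

Forward path: (2.99 + 0.024s)·4.2/(s(s+5)). The closed-loop characteristic equation is s² + (5 + 4.2·0.024)s + 4.2·2.99 = 0.
That is s² + 5.101s + 12.56 = 0, so ω_n = 3.544 rad/s and ζ = 5.101/(2·3.544) = 0.7197.
%OS = 100·exp(−πζ/√(1−ζ²)) = 3.85%.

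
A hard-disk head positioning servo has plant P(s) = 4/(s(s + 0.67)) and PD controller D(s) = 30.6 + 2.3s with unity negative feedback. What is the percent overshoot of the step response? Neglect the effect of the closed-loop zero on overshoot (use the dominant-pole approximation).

Forward path: (30.6 + 2.3s)·4/(s(s+0.67)). The closed-loop characteristic equation is s² + (0.67 + 4·2.3)s + 4·30.6 = 0.
That is s² + 9.87s + 122.4 = 0, so ω_n = 11.06 rad/s and ζ = 9.87/(2·11.06) = 0.4461.
%OS = 100·exp(−πζ/√(1−ζ²)) = 20.9%.

20.9%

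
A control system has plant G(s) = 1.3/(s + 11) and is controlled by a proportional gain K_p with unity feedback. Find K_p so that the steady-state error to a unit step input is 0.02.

Steady-state error for a unit step on this type-0 loop is 1/(1 + K_p·G(0)).
G(0) = 0.1182. Require 1/(1 + K_p·0.1182) = 0.02, so 1 + 0.1182·K_p = 50.
K_p = (50 − 1)/0.1182 = 415.

K_p = 415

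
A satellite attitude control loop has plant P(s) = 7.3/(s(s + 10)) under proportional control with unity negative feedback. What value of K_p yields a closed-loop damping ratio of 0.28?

Closed-loop characteristic equation: s² + 10s + K_p·7.3 = 0.
So ω_n = √(7.3K_p) and 2ζω_n = 10, giving ζ = 10/(2√(7.3K_p)).
Setting ζ = 0.28: √(7.3K_p) = 10/(2·0.28) = 17.86, so K_p = 318.9/7.3 = 43.7.

K_p = 43.7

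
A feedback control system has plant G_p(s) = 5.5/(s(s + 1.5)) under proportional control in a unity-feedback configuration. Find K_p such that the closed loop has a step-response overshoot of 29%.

K_p = 0.761

From %OS = 100·exp(−πζ/√(1−ζ²)) = 29%, ζ = −ln(0.29)/√(π²+ln²(0.29)) = 0.3666.
Characteristic equation s² + 1.5s + 5.5K_p = 0 gives ζ = 1.5/(2√(5.5K_p)).
Setting ζ = 0.3666: √(5.5K_p) = 1.5/(2·0.3666) = 2.046, so K_p = 4.186/5.5 = 0.761.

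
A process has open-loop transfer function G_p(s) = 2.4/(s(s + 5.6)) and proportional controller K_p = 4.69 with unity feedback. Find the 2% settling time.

Closed-loop characteristic equation: s² + 5.6s + 11.26 = 0, so ω_n = 3.355 rad/s and ζ = 5.6/(2·3.355) = 0.8346.
2% settling time T_s ≈ 4/(ζω_n) = 4/2.8 = 1.43 s.

T_s ≈ 1.43 s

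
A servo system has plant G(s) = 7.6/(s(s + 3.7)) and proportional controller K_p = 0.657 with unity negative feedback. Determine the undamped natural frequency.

ω_n = 2.23 rad/s

1 + K_p·G(s) = 0 gives s² + 3.7s + 4.993 = 0.
Matching s² + 2ζω_n s + ω_n²: ω_n = √4.993 = 2.235 rad/s and 2ζω_n = 3.7, so ζ = 3.7/(2·2.235) = 0.828.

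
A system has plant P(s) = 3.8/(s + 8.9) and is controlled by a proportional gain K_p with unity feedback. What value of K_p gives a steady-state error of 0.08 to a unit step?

K_p = 26.9

The loop is type 0, so e_ss(step) = 1/(1 + K_pos) with K_pos = K_p·P(0).
P(0) = 0.427. Require 1/(1 + K_p·0.427) = 0.08, so 1 + 0.427·K_p = 12.5.
K_p = (12.5 − 1)/0.427 = 26.9.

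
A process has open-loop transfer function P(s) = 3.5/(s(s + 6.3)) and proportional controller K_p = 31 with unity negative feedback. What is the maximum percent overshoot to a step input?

The closed-loop denominator s² + 6.3s + 108.5 gives ω_n = √108.5 = 10.42 and ζ = 6.3/(2ω_n) = 0.3024.
%OS = 100·exp(−πζ/√(1−ζ²)) = 100·exp(−π·0.3024/√0.9085) = 36.9%.

36.9%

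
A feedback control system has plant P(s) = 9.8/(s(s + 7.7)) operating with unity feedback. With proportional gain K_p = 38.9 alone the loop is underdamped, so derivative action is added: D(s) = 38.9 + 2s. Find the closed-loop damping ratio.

ζ = 0.699

Forward path: (38.9 + 2s)·9.8/(s(s+7.7)). The closed-loop characteristic equation is s² + (7.7 + 9.8·2)s + 9.8·38.9 = 0.
That is s² + 27.3s + 381.2 = 0, so ω_n = 19.52 rad/s and ζ = 27.3/(2·19.52) = 0.6991.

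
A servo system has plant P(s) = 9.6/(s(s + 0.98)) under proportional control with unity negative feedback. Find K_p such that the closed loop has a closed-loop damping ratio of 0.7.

Closed-loop characteristic equation: s² + 0.98s + K_p·9.6 = 0.
So ω_n = √(9.6K_p) and 2ζω_n = 0.98, giving ζ = 0.98/(2√(9.6K_p)).
Setting ζ = 0.7: √(9.6K_p) = 0.98/(2·0.7) = 0.7, so K_p = 0.49/9.6 = 0.051.

K_p = 0.051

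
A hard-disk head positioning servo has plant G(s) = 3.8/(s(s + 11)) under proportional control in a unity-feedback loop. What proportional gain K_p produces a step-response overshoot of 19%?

K_p = 36.4

From %OS = 100·exp(−πζ/√(1−ζ²)) = 19%, ζ = −ln(0.19)/√(π²+ln²(0.19)) = 0.4673.
Characteristic equation s² + 11s + 3.8K_p = 0 gives ζ = 11/(2√(3.8K_p)).
Setting ζ = 0.4673: √(3.8K_p) = 11/(2·0.4673) = 11.77, so K_p = 138.5/3.8 = 36.4.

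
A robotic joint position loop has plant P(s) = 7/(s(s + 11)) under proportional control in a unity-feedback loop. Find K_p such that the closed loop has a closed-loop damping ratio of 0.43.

K_p = 23.4

Closed-loop characteristic equation: s² + 11s + K_p·7 = 0.
So ω_n = √(7K_p) and 2ζω_n = 11, giving ζ = 11/(2√(7K_p)).
Setting ζ = 0.43: √(7K_p) = 11/(2·0.43) = 12.79, so K_p = 163.6/7 = 23.4.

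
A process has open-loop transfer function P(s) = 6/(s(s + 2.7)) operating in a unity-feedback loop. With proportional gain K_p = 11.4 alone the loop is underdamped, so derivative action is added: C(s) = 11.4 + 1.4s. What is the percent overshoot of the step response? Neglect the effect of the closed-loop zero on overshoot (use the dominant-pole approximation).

5.82%

Forward path: (11.4 + 1.4s)·6/(s(s+2.7)). The closed-loop characteristic equation is s² + (2.7 + 6·1.4)s + 6·11.4 = 0.
That is s² + 11.1s + 68.4 = 0, so ω_n = 8.27 rad/s and ζ = 11.1/(2·8.27) = 0.6711.
%OS = 100·exp(−πζ/√(1−ζ²)) = 5.82%.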